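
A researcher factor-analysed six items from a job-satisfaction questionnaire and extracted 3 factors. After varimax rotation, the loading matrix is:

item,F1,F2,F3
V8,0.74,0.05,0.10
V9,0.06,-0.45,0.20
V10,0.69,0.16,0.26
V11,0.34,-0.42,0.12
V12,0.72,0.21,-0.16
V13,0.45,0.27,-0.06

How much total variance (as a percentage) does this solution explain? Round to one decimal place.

42.5%

Communalities: 0.5601, 0.2461, 0.5693, 0.3064, 0.5881, 0.2790; Σh² = 2.5490.
Total variance with 6 standardized items is 6, so the solution explains 2.5490/6 = 0.4248 = 42.48%.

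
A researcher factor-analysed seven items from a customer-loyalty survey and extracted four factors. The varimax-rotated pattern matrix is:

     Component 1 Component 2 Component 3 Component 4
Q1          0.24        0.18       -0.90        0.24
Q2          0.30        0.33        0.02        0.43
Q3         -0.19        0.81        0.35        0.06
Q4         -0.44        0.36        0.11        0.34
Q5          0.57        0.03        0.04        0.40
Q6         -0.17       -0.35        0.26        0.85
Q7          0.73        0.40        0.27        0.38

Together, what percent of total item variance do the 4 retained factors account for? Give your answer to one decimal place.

70.7%

SS loadings by factor: 1.2640, 1.2104, 1.0871, 1.3886; total = 4.9501.
Total variance with 7 standardized items is 7, so the solution explains 4.9501/7 = 0.7072 = 70.72%.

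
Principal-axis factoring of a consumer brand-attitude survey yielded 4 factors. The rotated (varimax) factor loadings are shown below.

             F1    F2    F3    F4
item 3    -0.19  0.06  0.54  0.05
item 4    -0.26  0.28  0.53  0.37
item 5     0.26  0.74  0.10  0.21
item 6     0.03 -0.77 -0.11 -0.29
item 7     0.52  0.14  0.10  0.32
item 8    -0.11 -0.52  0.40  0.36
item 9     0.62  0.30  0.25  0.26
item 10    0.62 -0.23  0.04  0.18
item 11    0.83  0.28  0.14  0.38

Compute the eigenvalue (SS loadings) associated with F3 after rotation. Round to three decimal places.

0.848

SS loadings for F3 = 0.54² + 0.53² + 0.10² + (-0.11)² + 0.10² + 0.40² + 0.25² + 0.04² + 0.14² = 0.2916 + 0.2809 + 0.0100 + 0.0121 + 0.0100 + 0.1600 + 0.0625 + 0.0016 + 0.0196 = 0.8483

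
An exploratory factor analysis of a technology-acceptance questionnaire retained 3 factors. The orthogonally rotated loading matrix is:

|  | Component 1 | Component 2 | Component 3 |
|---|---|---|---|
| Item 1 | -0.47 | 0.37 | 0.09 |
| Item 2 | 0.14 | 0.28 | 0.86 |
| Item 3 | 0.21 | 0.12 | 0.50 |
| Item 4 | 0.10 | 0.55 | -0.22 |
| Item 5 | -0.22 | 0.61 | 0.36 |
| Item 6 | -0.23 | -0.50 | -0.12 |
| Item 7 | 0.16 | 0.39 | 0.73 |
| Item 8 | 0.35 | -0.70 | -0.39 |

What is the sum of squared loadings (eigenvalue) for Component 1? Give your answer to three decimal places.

0.544

SS loadings for Component 1 = (-0.47)² + 0.14² + 0.21² + 0.10² + (-0.22)² + (-0.23)² + 0.16² + 0.35² = 0.2209 + 0.0196 + 0.0441 + 0.0100 + 0.0484 + 0.0529 + 0.0256 + 0.1225 = 0.5440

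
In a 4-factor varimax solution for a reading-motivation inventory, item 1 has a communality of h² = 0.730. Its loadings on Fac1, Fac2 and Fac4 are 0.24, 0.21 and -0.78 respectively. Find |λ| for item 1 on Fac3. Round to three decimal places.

Under orthogonal rotation h² = Σλ², so λ_Fac3² = h² − (0.7101) = 0.730 − 0.7101 = 0.0199.
|λ| = √0.0199 = 0.1411.

0.141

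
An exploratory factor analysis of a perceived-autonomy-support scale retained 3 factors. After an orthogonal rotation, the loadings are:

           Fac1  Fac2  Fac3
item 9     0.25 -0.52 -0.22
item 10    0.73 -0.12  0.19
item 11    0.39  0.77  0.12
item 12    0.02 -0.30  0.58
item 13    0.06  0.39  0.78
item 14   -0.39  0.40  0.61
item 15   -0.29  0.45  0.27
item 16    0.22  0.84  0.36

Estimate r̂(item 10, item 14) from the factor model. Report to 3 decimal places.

-0.217

r̂ = Σ λ_i·λ_j across factors = (0.73)(-0.39) + (-0.12)(0.40) + (0.19)(0.61)
  = -0.2847 -0.0480 +0.1159 = -0.2168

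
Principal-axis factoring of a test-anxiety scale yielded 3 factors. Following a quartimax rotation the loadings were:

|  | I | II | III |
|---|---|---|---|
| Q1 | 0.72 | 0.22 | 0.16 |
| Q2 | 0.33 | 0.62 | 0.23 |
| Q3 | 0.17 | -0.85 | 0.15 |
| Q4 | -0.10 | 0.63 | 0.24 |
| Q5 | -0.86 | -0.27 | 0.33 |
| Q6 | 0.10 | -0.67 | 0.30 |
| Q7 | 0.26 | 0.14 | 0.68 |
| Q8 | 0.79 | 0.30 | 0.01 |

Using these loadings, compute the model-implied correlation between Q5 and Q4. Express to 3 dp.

-0.005

r̂ = Σ λ_i·λ_j across factors = (-0.86)(-0.10) + (-0.27)(0.63) + (0.33)(0.24)
  = +0.0860 -0.1701 +0.0792 = -0.0049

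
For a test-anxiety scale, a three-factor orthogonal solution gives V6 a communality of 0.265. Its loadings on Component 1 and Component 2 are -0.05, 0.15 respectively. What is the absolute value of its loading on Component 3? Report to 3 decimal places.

0.490

Under orthogonal rotation h² = Σλ², so λ_Component 3² = h² − (0.0250) = 0.265 − 0.0250 = 0.2400.
|λ| = √0.2400 = 0.4899.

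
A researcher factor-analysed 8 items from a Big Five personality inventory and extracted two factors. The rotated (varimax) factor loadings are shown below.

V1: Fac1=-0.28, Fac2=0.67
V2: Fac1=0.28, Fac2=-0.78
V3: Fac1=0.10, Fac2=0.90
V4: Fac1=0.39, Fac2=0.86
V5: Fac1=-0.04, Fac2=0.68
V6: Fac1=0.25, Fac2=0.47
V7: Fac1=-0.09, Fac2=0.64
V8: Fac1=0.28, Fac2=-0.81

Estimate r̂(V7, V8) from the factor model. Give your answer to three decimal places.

-0.544

r̂ = Σ λ_i·λ_j across factors = (-0.09)(0.28) + (0.64)(-0.81)
  = -0.0252 -0.5184 = -0.5436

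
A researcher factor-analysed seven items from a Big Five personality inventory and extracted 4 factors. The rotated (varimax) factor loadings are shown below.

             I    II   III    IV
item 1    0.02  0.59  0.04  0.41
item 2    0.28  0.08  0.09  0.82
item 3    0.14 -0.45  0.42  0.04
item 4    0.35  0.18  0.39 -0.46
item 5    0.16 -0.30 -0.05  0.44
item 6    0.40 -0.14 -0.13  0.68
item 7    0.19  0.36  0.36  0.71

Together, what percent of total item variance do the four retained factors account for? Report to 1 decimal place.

SS loadings by factor: 0.4426, 0.8286, 0.4872, 2.2138; total = 3.9722.
Total variance with 7 standardized items is 7, so the solution explains 3.9722/7 = 0.5675 = 56.75%.

56.7%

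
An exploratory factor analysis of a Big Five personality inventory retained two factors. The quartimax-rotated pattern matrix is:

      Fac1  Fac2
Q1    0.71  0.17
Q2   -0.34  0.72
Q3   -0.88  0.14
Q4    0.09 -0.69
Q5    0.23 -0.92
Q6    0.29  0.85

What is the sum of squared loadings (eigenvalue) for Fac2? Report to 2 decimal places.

SS loadings for Fac2 = 0.17² + 0.72² + 0.14² + (-0.69)² + (-0.92)² + 0.85² = 0.0289 + 0.5184 + 0.0196 + 0.4761 + 0.8464 + 0.7225 = 2.6119

2.61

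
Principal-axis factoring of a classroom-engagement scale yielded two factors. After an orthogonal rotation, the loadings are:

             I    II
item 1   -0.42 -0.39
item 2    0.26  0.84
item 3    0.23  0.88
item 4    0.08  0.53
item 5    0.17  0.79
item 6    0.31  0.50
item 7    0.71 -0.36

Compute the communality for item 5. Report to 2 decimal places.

0.65

h² = 0.17² + 0.79² = 0.0289 + 0.6241 = 0.6530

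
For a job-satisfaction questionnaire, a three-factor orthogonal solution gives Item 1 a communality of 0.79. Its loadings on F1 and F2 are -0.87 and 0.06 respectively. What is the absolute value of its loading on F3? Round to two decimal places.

Under orthogonal rotation h² = Σλ², so λ_F3² = h² − (0.7605) = 0.79 − 0.7605 = 0.0295.
|λ| = √0.0295 = 0.1718.

0.17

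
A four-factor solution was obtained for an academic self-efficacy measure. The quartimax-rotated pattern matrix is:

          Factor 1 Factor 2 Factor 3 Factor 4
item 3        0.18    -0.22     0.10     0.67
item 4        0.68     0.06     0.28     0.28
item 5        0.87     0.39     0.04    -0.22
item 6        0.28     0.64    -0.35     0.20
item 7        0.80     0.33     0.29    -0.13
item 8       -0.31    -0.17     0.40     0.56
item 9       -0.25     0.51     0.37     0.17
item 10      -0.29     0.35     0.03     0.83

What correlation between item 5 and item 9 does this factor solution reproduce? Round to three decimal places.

r̂ = Σ λ_i·λ_j across factors = (0.87)(-0.25) + (0.39)(0.51) + (0.04)(0.37) + (-0.22)(0.17)
  = -0.2175 +0.1989 +0.0148 -0.0374 = -0.0412

-0.041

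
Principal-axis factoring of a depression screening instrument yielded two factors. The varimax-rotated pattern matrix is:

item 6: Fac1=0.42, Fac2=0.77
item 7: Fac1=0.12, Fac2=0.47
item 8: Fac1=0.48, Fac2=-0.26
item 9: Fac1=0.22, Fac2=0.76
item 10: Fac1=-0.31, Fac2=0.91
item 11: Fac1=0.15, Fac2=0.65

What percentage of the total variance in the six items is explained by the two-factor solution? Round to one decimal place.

SS loadings by factor: 0.5882, 2.7096; total = 3.2978.
Total variance with 6 standardized items is 6, so the solution explains 3.2978/6 = 0.5496 = 54.96%.

55.0%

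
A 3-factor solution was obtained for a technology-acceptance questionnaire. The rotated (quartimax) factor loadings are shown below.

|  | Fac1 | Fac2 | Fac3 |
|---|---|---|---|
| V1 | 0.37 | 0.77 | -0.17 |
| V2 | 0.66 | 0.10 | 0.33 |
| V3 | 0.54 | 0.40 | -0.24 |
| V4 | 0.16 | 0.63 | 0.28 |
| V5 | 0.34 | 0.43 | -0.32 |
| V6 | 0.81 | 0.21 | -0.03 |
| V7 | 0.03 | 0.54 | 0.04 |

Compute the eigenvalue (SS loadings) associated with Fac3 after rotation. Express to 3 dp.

SS loadings for Fac3 = (-0.17)² + 0.33² + (-0.24)² + 0.28² + (-0.32)² + (-0.03)² + 0.04² = 0.0289 + 0.1089 + 0.0576 + 0.0784 + 0.1024 + 0.0009 + 0.0016 = 0.3787

0.379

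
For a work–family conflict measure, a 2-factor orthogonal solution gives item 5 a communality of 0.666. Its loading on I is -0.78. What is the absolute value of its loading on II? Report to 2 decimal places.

0.24

Under orthogonal rotation h² = Σλ², so λ_II² = h² − (0.6084) = 0.666 − 0.6084 = 0.0576.
|λ| = √0.0576 = 0.2400.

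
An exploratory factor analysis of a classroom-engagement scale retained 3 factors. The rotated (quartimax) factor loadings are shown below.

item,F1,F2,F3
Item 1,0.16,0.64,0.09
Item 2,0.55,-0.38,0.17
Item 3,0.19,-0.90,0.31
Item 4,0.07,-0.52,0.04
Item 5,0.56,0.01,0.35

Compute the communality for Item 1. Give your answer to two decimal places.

0.44

h² = 0.16² + 0.64² + 0.09² = 0.0256 + 0.4096 + 0.0081 = 0.4433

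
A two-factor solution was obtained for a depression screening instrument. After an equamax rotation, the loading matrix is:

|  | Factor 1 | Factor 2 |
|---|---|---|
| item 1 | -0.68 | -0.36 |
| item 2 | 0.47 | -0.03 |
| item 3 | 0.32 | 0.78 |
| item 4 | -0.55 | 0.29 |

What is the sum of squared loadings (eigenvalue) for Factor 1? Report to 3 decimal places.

1.088

SS loadings for Factor 1 = (-0.68)² + 0.47² + 0.32² + (-0.55)² = 0.4624 + 0.2209 + 0.1024 + 0.3025 = 1.0882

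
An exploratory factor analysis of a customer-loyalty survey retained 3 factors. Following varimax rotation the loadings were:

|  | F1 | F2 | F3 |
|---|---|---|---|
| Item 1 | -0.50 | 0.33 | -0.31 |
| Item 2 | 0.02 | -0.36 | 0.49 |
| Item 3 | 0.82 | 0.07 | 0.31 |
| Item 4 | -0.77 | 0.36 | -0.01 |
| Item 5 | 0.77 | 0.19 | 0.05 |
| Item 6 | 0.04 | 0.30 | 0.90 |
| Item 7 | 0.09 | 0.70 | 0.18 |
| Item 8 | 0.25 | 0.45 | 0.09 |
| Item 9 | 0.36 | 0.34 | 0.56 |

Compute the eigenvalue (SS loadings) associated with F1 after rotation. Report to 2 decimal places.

2.31

SS loadings for F1 = (-0.50)² + 0.02² + 0.82² + (-0.77)² + 0.77² + 0.04² + 0.09² + 0.25² + 0.36² = 0.2500 + 0.0004 + 0.6724 + 0.5929 + 0.5929 + 0.0016 + 0.0081 + 0.0625 + 0.1296 = 2.3104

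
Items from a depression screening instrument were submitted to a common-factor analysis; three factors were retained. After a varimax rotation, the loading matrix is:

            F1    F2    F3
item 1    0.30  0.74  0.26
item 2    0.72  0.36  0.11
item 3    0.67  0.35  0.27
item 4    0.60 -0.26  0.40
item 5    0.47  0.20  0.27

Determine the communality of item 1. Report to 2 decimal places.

h² = 0.30² + 0.74² + 0.26² = 0.0900 + 0.5476 + 0.0676 = 0.7052

0.71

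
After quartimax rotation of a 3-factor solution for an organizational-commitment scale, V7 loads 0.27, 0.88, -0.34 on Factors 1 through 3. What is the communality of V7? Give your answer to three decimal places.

h² = 0.27² + 0.88² + (-0.34)² = 0.0729 + 0.7744 + 0.1156 = 0.9629

0.963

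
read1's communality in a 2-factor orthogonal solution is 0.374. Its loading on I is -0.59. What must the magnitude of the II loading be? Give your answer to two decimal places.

Under orthogonal rotation h² = Σλ², so λ_II² = h² − (0.3481) = 0.374 − 0.3481 = 0.0259.
|λ| = √0.0259 = 0.1609.

0.16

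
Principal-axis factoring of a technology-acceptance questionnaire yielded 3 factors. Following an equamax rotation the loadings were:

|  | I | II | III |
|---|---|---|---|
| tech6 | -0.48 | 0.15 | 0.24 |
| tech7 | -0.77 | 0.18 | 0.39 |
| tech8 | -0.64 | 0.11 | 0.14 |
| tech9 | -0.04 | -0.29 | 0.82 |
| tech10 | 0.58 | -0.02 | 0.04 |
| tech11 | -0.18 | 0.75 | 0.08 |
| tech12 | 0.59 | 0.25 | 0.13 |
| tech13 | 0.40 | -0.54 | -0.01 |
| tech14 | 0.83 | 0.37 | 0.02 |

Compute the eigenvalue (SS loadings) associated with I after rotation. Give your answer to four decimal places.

2.8003

SS loadings for I = (-0.48)² + (-0.77)² + (-0.64)² + (-0.04)² + 0.58² + (-0.18)² + 0.59² + 0.40² + 0.83² = 0.2304 + 0.5929 + 0.4096 + 0.0016 + 0.3364 + 0.0324 + 0.3481 + 0.1600 + 0.6889 = 2.8003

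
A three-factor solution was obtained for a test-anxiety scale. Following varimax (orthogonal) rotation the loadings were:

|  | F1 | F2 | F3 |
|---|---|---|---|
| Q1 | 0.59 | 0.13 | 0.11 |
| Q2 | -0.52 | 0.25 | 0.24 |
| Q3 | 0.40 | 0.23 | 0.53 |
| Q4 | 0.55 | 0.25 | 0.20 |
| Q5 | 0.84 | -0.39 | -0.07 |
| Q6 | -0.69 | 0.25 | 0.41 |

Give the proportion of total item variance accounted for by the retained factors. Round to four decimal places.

0.5393

SS loadings by factor: 2.2627, 0.4094, 0.5636; total = 3.2357.
Total variance with 6 standardized items is 6, so the solution explains 3.2357/6 = 0.5393.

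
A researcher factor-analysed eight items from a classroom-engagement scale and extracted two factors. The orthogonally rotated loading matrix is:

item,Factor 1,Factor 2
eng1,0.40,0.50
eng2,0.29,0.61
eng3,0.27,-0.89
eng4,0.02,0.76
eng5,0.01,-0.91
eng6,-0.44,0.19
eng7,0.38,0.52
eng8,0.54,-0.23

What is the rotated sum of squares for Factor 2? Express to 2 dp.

SS loadings for Factor 2 = 0.50² + 0.61² + (-0.89)² + 0.76² + (-0.91)² + 0.19² + 0.52² + (-0.23)² = 0.2500 + 0.3721 + 0.7921 + 0.5776 + 0.8281 + 0.0361 + 0.2704 + 0.0529 = 3.1793

3.18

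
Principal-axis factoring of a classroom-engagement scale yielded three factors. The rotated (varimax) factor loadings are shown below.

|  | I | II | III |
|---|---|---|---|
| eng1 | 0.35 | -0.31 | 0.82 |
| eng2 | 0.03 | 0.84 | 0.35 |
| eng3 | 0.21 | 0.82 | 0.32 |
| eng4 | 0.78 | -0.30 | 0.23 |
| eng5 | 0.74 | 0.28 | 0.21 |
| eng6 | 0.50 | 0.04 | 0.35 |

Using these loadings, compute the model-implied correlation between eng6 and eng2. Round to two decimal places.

0.17

r̂ = Σ λ_i·λ_j across factors = (0.50)(0.03) + (0.04)(0.84) + (0.35)(0.35)
  = +0.0150 +0.0336 +0.1225 = 0.1711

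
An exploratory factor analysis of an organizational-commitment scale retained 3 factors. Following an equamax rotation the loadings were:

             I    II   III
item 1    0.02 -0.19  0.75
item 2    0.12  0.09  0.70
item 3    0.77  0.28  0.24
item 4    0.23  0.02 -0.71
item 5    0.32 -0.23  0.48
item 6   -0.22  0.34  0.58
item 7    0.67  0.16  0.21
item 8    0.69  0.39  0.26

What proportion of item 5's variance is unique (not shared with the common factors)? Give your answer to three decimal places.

h² = 0.32² + (-0.23)² + 0.48² = 0.1024 + 0.0529 + 0.2304 = 0.3857
Uniqueness u² = 1 − h² = 1 − 0.3857 = 0.6143

0.614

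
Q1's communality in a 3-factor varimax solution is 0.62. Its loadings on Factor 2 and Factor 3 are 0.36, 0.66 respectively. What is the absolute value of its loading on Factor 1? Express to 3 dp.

0.234

Under orthogonal rotation h² = Σλ², so λ_Factor 1² = h² − (0.5652) = 0.62 − 0.5652 = 0.0548.
|λ| = √0.0548 = 0.2341.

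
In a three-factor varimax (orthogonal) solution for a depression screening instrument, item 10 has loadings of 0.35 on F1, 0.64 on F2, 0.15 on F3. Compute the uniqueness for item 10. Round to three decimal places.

h² = 0.35² + 0.64² + 0.15² = 0.1225 + 0.4096 + 0.0225 = 0.5546
Uniqueness u² = 1 − h² = 1 − 0.5546 = 0.4454

0.445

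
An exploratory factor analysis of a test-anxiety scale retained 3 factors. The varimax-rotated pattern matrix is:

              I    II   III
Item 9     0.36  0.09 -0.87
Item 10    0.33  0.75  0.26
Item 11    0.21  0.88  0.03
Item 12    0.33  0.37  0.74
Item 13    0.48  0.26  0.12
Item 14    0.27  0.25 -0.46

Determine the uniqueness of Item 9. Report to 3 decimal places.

0.105

h² = 0.36² + 0.09² + (-0.87)² = 0.1296 + 0.0081 + 0.7569 = 0.8946
Uniqueness u² = 1 − h² = 1 − 0.8946 = 0.1054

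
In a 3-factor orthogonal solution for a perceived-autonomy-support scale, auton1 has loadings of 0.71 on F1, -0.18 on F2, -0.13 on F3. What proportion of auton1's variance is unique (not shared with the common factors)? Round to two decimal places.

h² = 0.71² + (-0.18)² + (-0.13)² = 0.5041 + 0.0324 + 0.0169 = 0.5534
Uniqueness u² = 1 − h² = 1 − 0.5534 = 0.4466

0.45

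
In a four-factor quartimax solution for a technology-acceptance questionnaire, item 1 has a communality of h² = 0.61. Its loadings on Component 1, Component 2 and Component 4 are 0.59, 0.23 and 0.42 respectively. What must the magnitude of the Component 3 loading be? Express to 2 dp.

0.18

Under orthogonal rotation h² = Σλ², so λ_Component 3² = h² − (0.5774) = 0.61 − 0.5774 = 0.0326.
|λ| = √0.0326 = 0.1806.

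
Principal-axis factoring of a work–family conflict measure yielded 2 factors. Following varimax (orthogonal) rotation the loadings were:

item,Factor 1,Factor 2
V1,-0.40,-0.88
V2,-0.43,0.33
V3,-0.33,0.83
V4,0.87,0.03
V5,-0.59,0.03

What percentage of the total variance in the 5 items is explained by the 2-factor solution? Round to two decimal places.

Communalities: 0.9344, 0.2938, 0.7978, 0.7578, 0.3490; Σh² = 3.1328.
Total variance with 5 standardized items is 5, so the solution explains 3.1328/5 = 0.6266 = 62.66%.

62.66%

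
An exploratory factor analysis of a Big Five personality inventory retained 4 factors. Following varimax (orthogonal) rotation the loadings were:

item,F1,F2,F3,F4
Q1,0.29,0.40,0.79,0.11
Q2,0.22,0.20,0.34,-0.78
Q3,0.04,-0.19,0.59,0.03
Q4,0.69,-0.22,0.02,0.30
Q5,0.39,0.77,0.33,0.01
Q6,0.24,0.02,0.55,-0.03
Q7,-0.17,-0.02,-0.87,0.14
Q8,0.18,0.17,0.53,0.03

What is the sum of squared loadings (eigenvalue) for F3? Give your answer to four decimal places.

SS loadings for F3 = 0.79² + 0.34² + 0.59² + 0.02² + 0.33² + 0.55² + (-0.87)² + 0.53² = 0.6241 + 0.1156 + 0.3481 + 0.0004 + 0.1089 + 0.3025 + 0.7569 + 0.2809 = 2.5374

2.5374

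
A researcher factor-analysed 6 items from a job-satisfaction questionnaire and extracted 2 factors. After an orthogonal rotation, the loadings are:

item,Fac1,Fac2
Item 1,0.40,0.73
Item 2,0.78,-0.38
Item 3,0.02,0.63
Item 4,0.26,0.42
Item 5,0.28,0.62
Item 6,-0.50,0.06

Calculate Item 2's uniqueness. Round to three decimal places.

0.247

h² = 0.78² + (-0.38)² = 0.6084 + 0.1444 = 0.7528
Uniqueness u² = 1 − h² = 1 − 0.7528 = 0.2472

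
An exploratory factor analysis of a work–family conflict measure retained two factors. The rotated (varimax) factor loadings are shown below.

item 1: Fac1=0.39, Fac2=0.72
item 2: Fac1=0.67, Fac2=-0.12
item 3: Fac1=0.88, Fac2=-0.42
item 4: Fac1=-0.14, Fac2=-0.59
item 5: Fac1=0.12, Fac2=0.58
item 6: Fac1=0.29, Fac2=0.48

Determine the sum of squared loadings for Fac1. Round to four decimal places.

1.4935

SS loadings for Fac1 = 0.39² + 0.67² + 0.88² + (-0.14)² + 0.12² + 0.29² = 0.1521 + 0.4489 + 0.7744 + 0.0196 + 0.0144 + 0.0841 = 1.4935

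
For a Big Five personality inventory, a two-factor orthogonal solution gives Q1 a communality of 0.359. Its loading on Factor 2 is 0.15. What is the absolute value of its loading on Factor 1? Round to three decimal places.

0.580

Under orthogonal rotation h² = Σλ², so λ_Factor 1² = h² − (0.0225) = 0.359 − 0.0225 = 0.3365.
|λ| = √0.3365 = 0.5801.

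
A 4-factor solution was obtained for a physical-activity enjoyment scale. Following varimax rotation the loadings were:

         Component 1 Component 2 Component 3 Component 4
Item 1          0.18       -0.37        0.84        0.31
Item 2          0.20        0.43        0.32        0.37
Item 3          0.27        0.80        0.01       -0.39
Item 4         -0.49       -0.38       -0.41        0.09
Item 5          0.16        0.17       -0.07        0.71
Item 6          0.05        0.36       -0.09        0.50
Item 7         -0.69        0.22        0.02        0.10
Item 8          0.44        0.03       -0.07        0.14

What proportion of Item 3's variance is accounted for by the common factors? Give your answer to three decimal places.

0.865

h² = 0.27² + 0.80² + 0.01² + (-0.39)² = 0.0729 + 0.6400 + 0.0001 + 0.1521 = 0.8651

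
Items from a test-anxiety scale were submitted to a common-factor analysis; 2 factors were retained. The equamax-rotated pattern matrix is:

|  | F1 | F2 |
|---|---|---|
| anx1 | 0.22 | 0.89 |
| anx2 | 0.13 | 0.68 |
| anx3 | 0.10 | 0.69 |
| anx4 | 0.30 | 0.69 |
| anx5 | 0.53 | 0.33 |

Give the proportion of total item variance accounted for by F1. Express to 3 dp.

0.089

SS loadings for F1 = 0.22² + 0.13² + 0.10² + 0.30² + 0.53² = 0.4462
Proportion of variance = 0.4462 / 5 = 0.0892.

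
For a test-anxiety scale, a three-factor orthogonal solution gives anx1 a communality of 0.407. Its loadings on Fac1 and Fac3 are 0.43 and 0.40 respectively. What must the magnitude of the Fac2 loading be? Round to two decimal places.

Under orthogonal rotation h² = Σλ², so λ_Fac2² = h² − (0.3449) = 0.407 − 0.3449 = 0.0621.
|λ| = √0.0621 = 0.2492.

0.25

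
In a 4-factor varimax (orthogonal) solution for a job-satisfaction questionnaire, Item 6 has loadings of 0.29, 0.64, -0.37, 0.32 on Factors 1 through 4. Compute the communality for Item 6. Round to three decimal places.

h² = 0.29² + 0.64² + (-0.37)² + 0.32² = 0.0841 + 0.4096 + 0.1369 + 0.1024 = 0.7330

0.733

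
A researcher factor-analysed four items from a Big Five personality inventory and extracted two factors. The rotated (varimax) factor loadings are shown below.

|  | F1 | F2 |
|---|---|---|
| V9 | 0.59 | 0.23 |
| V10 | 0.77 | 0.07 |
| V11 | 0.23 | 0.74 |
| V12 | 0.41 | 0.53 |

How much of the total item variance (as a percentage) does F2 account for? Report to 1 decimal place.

22.2%

SS loadings for F2 = 0.23² + 0.07² + 0.74² + 0.53² = 0.8863
With 4 standardized items, total variance = 4. Proportion = 0.8863/4 = 0.2216 → 22.16%.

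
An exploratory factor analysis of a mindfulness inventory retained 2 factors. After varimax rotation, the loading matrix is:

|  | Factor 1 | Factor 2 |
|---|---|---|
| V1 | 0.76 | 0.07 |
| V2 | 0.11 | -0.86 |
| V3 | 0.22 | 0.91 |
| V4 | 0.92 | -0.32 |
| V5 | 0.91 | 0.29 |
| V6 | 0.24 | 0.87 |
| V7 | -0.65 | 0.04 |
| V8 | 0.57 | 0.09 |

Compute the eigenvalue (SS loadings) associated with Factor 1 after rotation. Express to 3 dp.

SS loadings for Factor 1 = 0.76² + 0.11² + 0.22² + 0.92² + 0.91² + 0.24² + (-0.65)² + 0.57² = 0.5776 + 0.0121 + 0.0484 + 0.8464 + 0.8281 + 0.0576 + 0.4225 + 0.3249 = 3.1176

3.118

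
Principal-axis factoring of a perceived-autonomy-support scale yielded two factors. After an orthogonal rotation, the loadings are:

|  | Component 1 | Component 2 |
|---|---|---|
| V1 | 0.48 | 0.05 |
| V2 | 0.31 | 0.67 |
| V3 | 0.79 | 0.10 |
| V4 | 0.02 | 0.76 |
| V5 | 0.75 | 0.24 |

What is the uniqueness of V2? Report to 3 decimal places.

0.455

h² = 0.31² + 0.67² = 0.0961 + 0.4489 = 0.5450
Uniqueness u² = 1 − h² = 1 − 0.5450 = 0.4550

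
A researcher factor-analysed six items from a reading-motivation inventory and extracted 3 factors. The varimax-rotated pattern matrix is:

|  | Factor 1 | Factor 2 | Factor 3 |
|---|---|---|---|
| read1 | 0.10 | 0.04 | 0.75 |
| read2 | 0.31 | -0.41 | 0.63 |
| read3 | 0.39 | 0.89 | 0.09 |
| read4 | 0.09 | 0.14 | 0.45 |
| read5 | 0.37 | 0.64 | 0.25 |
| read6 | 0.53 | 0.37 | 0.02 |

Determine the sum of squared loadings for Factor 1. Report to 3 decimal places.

SS loadings for Factor 1 = 0.10² + 0.31² + 0.39² + 0.09² + 0.37² + 0.53² = 0.0100 + 0.0961 + 0.1521 + 0.0081 + 0.1369 + 0.2809 = 0.6841

0.684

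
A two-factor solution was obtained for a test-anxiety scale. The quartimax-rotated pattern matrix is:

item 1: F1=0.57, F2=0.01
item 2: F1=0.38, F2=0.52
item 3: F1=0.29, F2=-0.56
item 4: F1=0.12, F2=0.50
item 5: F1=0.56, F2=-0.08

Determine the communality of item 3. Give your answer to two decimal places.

h² = 0.29² + (-0.56)² = 0.0841 + 0.3136 = 0.3977

0.40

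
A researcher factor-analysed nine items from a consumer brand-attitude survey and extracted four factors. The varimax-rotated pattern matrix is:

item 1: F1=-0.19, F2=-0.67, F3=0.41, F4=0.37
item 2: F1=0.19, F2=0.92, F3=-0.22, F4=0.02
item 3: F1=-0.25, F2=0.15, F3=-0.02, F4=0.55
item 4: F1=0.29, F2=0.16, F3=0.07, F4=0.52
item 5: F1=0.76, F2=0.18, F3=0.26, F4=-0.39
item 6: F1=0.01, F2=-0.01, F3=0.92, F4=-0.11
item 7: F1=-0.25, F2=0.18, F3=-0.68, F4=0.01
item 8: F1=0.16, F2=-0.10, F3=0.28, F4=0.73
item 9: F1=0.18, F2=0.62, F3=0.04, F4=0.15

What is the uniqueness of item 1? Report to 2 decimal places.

h² = (-0.19)² + (-0.67)² + 0.41² + 0.37² = 0.0361 + 0.4489 + 0.1681 + 0.1369 = 0.7900
Uniqueness u² = 1 − h² = 1 − 0.7900 = 0.2100

0.21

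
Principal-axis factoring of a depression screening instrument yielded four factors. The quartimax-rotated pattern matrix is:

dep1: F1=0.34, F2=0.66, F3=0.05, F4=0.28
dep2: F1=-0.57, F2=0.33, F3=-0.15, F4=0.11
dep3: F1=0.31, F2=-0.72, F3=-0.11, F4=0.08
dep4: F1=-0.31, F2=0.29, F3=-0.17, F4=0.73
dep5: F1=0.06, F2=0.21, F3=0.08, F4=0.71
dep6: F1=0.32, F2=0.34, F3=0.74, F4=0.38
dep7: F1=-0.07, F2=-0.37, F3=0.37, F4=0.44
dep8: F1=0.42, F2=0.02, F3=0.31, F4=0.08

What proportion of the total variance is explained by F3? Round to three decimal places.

SS loadings for F3 = 0.05² + (-0.15)² + (-0.11)² + (-0.17)² + 0.08² + 0.74² + 0.37² + 0.31² = 0.8530
Proportion of variance = 0.8530 / 8 = 0.1066.

0.107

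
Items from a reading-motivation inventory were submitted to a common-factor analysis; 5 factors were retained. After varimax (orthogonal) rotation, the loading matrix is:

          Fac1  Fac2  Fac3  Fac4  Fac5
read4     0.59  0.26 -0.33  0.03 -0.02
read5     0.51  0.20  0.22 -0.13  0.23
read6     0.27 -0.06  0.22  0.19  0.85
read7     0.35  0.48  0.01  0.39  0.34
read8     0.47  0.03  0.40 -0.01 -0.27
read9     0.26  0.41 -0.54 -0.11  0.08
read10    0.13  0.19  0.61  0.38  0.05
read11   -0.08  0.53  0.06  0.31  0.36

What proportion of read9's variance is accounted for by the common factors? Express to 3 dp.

0.546

h² = 0.26² + 0.41² + (-0.54)² + (-0.11)² + 0.08² = 0.0676 + 0.1681 + 0.2916 + 0.0121 + 0.0064 = 0.5458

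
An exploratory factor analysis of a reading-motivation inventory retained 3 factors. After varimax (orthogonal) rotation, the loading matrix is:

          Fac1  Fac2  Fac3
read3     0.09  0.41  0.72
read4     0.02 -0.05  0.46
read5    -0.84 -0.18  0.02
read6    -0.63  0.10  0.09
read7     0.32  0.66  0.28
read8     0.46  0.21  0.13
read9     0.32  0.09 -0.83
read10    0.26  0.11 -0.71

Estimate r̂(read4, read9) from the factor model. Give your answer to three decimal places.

r̂ = Σ λ_i·λ_j across factors = (0.02)(0.32) + (-0.05)(0.09) + (0.46)(-0.83)
  = +0.0064 -0.0045 -0.3818 = -0.3799

-0.380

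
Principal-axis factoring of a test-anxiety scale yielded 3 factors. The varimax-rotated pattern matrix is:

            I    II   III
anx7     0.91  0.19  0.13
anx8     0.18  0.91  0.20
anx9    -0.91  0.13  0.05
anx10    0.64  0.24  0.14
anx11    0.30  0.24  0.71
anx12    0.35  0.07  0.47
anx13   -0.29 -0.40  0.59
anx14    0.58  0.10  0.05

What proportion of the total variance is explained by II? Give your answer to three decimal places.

0.146

SS loadings for II = 0.19² + 0.91² + 0.13² + 0.24² + 0.24² + 0.07² + (-0.40)² + 0.10² = 1.1712
Proportion of variance = 1.1712 / 8 = 0.1464.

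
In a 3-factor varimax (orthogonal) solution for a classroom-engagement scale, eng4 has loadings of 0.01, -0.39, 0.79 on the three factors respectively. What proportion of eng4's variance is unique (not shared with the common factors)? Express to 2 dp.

h² = 0.01² + (-0.39)² + 0.79² = 0.0001 + 0.1521 + 0.6241 = 0.7763
Uniqueness u² = 1 − h² = 1 − 0.7763 = 0.2237

0.22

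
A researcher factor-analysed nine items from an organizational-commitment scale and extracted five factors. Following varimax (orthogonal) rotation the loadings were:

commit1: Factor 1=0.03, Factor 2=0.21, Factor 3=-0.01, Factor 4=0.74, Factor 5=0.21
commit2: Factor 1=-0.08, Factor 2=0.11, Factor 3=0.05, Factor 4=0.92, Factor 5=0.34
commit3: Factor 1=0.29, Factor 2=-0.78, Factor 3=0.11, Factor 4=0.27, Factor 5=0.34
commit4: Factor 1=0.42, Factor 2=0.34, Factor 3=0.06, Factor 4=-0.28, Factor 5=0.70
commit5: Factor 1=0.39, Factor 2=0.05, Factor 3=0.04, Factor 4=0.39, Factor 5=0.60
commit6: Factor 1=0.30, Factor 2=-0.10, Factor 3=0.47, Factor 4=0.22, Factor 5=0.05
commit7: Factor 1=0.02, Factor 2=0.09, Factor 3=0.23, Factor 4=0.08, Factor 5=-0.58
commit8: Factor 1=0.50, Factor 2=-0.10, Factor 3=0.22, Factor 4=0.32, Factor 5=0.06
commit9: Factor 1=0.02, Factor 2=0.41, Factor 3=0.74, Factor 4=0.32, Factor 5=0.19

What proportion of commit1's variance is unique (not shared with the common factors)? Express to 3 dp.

0.363

h² = 0.03² + 0.21² + (-0.01)² + 0.74² + 0.21² = 0.0009 + 0.0441 + 0.0001 + 0.5476 + 0.0441 = 0.6368
Uniqueness u² = 1 − h² = 1 − 0.6368 = 0.3632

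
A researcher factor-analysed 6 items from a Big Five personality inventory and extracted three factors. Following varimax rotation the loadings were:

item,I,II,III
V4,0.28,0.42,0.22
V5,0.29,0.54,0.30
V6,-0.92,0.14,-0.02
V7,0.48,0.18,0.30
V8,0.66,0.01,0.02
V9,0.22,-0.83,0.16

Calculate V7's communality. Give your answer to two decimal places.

h² = 0.48² + 0.18² + 0.30² = 0.2304 + 0.0324 + 0.0900 = 0.3528

0.35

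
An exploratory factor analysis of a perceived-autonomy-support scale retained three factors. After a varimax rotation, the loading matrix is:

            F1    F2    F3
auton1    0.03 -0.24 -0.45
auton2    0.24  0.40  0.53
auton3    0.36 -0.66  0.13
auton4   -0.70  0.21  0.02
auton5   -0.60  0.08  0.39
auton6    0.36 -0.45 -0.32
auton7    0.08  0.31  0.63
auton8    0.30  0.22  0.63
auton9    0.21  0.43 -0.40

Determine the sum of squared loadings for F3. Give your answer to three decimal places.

SS loadings for F3 = (-0.45)² + 0.53² + 0.13² + 0.02² + 0.39² + (-0.32)² + 0.63² + 0.63² + (-0.40)² = 0.2025 + 0.2809 + 0.0169 + 0.0004 + 0.1521 + 0.1024 + 0.3969 + 0.3969 + 0.1600 = 1.7090

1.709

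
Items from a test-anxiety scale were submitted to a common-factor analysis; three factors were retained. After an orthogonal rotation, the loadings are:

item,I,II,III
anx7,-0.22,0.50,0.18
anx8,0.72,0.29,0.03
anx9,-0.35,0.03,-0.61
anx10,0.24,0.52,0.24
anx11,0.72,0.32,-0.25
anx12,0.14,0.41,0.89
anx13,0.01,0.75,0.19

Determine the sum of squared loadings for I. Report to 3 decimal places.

1.285

SS loadings for I = (-0.22)² + 0.72² + (-0.35)² + 0.24² + 0.72² + 0.14² + 0.01² = 0.0484 + 0.5184 + 0.1225 + 0.0576 + 0.5184 + 0.0196 + 0.0001 = 1.2850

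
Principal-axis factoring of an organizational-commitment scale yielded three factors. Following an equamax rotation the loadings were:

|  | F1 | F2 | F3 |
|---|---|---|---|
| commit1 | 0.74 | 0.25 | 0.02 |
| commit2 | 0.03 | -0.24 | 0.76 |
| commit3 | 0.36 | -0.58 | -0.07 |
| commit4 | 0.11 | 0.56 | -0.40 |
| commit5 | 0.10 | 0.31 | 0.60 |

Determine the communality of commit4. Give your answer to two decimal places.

h² = 0.11² + 0.56² + (-0.40)² = 0.0121 + 0.3136 + 0.1600 = 0.4857

0.49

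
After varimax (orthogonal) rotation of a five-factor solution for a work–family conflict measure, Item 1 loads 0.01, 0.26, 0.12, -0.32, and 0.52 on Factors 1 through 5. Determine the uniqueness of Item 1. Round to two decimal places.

0.55

h² = 0.01² + 0.26² + 0.12² + (-0.32)² + 0.52² = 0.0001 + 0.0676 + 0.0144 + 0.1024 + 0.2704 = 0.4549
Uniqueness u² = 1 − h² = 1 − 0.4549 = 0.5451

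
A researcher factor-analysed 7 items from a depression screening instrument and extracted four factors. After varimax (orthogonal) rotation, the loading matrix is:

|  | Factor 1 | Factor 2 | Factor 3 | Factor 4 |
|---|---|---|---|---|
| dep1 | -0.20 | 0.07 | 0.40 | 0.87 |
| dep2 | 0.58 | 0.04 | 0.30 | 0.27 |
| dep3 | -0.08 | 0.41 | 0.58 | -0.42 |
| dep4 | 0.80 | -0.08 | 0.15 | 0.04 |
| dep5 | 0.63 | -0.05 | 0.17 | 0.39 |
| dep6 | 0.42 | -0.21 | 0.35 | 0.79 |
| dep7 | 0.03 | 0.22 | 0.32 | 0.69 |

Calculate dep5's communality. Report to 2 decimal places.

0.58

h² = 0.63² + (-0.05)² + 0.17² + 0.39² = 0.3969 + 0.0025 + 0.0289 + 0.1521 = 0.5804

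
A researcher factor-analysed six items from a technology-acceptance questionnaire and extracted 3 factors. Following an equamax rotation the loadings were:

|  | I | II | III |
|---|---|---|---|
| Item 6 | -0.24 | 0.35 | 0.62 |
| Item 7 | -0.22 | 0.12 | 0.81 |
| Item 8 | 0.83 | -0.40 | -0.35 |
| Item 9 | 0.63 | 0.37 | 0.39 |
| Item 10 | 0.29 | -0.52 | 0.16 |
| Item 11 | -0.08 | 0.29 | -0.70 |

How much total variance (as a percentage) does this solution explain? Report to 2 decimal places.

65.02%

SS loadings by factor: 1.2823, 0.7883, 1.8307; total = 3.9013.
Total variance with 6 standardized items is 6, so the solution explains 3.9013/6 = 0.6502 = 65.02%.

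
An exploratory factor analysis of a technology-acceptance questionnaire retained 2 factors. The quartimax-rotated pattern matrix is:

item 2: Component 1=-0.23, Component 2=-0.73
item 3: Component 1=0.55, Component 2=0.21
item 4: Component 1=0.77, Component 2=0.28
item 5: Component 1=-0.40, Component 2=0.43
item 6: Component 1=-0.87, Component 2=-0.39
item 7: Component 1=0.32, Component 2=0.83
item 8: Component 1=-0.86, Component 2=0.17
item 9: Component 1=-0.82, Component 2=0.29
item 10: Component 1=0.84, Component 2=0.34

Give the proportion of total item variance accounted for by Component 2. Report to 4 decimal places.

SS loadings for Component 2 = (-0.73)² + 0.21² + 0.28² + 0.43² + (-0.39)² + 0.83² + 0.17² + 0.29² + 0.34² = 1.9099
Proportion of variance = 1.9099 / 9 = 0.2122.

0.2122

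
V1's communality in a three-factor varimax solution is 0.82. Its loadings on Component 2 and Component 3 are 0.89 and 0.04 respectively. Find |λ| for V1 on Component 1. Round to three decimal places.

0.162

Under orthogonal rotation h² = Σλ², so λ_Component 1² = h² − (0.7937) = 0.82 − 0.7937 = 0.0263.
|λ| = √0.0263 = 0.1622.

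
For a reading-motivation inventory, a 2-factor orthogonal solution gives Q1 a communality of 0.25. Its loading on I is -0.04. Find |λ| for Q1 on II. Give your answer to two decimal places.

0.50

Under orthogonal rotation h² = Σλ², so λ_II² = h² − (0.0016) = 0.25 − 0.0016 = 0.2484.
|λ| = √0.2484 = 0.4984.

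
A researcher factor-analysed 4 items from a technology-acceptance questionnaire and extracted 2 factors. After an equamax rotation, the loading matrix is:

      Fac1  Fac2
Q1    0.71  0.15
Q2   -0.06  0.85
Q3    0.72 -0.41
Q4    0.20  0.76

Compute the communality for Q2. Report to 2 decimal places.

h² = (-0.06)² + 0.85² = 0.0036 + 0.7225 = 0.7261

0.73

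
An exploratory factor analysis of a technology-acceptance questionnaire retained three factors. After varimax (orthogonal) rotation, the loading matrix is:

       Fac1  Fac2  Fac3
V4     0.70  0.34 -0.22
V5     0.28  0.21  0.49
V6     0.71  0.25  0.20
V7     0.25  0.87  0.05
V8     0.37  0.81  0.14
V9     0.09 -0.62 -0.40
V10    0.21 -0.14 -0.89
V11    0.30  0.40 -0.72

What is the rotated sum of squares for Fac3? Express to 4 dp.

SS loadings for Fac3 = (-0.22)² + 0.49² + 0.20² + 0.05² + 0.14² + (-0.40)² + (-0.89)² + (-0.72)² = 0.0484 + 0.2401 + 0.0400 + 0.0025 + 0.0196 + 0.1600 + 0.7921 + 0.5184 = 1.8211

1.8211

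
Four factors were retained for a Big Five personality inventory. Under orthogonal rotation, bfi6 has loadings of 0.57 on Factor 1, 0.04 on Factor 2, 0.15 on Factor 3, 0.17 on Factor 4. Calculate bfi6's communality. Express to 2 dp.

h² = 0.57² + 0.04² + 0.15² + 0.17² = 0.3249 + 0.0016 + 0.0225 + 0.0289 = 0.3779

0.38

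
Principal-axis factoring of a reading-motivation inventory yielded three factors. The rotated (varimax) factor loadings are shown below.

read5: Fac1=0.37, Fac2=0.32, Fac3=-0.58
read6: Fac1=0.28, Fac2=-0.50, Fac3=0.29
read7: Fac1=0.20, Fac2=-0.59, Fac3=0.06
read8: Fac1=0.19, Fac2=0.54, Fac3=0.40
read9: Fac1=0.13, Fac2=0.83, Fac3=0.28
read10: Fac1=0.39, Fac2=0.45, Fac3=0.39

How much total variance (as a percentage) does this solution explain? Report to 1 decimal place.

SS loadings by factor: 0.4604, 1.8835, 0.8146; total = 3.1585.
Total variance with 6 standardized items is 6, so the solution explains 3.1585/6 = 0.5264 = 52.64%.

52.6%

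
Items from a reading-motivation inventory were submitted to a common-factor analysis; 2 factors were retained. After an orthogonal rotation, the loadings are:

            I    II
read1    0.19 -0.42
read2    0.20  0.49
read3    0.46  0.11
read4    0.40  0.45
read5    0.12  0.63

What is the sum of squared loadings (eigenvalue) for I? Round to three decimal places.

SS loadings for I = 0.19² + 0.20² + 0.46² + 0.40² + 0.12² = 0.0361 + 0.0400 + 0.2116 + 0.1600 + 0.0144 = 0.4621

0.462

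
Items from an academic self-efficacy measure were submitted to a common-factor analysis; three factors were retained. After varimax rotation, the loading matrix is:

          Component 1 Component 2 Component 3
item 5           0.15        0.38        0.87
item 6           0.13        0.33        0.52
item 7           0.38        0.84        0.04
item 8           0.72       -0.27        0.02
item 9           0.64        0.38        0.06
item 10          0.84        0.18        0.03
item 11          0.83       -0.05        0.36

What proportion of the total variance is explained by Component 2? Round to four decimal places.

0.1730

SS loadings for Component 2 = 0.38² + 0.33² + 0.84² + (-0.27)² + 0.38² + 0.18² + (-0.05)² = 1.2111
Proportion of variance = 1.2111 / 7 = 0.1730.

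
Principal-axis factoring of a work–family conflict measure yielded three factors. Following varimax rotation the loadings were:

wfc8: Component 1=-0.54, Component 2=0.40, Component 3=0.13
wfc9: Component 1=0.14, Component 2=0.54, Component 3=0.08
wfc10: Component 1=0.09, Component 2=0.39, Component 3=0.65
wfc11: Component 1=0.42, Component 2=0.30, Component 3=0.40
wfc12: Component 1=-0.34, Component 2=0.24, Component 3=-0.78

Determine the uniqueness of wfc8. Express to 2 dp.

h² = (-0.54)² + 0.40² + 0.13² = 0.2916 + 0.1600 + 0.0169 = 0.4685
Uniqueness u² = 1 − h² = 1 − 0.4685 = 0.5315

0.53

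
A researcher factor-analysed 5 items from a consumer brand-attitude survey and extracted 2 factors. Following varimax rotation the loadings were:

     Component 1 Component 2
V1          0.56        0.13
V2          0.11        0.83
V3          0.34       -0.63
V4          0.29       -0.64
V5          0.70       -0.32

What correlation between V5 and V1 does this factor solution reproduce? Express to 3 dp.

0.350

r̂ = Σ λ_i·λ_j across factors = (0.70)(0.56) + (-0.32)(0.13)
  = +0.3920 -0.0416 = 0.3504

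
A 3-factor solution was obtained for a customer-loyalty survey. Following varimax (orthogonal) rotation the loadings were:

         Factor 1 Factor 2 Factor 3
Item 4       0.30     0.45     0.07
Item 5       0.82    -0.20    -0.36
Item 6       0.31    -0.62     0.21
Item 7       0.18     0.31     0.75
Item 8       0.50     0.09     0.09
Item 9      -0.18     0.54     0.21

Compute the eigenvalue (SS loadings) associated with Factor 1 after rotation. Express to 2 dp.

SS loadings for Factor 1 = 0.30² + 0.82² + 0.31² + 0.18² + 0.50² + (-0.18)² = 0.0900 + 0.6724 + 0.0961 + 0.0324 + 0.2500 + 0.0324 = 1.1733

1.17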